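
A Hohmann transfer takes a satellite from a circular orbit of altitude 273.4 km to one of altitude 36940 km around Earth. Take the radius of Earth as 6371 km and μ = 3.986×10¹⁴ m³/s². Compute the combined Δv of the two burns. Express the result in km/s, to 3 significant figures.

r₁ = 6371 + 273.4 = 6644.4 km = 6.6444×10⁶ m.
r₂ = 6371 + 36940 = 43311 km = 4.3311×10⁷ m.
Transfer ellipse a_t = (r₁ + r₂)/2 = 2.498×10⁷ m.
At r₁: circular v_c1 = √(μ/r₁) = 7745 m/s; transfer-perigee v_p = √[μ(2/r₁ − 1/a_t)] = 10200 m/s.
Δv₁ = v_p − v_c1 = 2454 m/s.
At r₂: circular v_c2 = √(μ/r₂) = 3034 m/s; transfer-apogee v_a = √[μ(2/r₂ − 1/a_t)] = 1565 m/s.
Δv₂ = v_c2 − v_a = 1469 m/s.
Total Δv = Δv₁ + Δv₂ = 3923 m/s = 3.923 km/s.

Δv_total ≈ 3.92 km/s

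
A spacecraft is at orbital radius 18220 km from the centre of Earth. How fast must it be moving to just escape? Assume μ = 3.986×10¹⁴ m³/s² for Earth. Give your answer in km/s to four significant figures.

r = 18220 km = 1.822×10⁷ m.
Escape speed v_esc = √(2μ/r) = √(2 × 3.986×10¹⁴ / 1.822×10⁷) = √(4.375×10⁷) = 6615 m/s.
= 6.615 km/s.

v_esc ≈ 6.615 km/s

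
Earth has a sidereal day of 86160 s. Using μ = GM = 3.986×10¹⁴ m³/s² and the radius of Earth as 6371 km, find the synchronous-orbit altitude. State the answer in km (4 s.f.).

h_sync ≈ 35790 km

A synchronous orbit has period T, so by Kepler's third law a = (μT²/4π²)^(1/3).
μT²/4π² = 3.986×10¹⁴ × (8.616×10⁴)² / 39.48 = 7.495×10²² m³.
a = 4.216×10⁷ m = 42163 km.
Altitude h = a − R = 42163 − 6371 = 35792 km.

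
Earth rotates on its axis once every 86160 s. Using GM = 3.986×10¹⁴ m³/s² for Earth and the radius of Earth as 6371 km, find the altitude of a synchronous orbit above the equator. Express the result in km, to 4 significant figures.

h_sync ≈ 35790 km

A synchronous orbit has period T, so by Kepler's third law a = (μT²/4π²)^(1/3).
μT²/4π² = 3.986×10¹⁴ × (8.616×10⁴)² / 39.48 = 7.495×10²² m³.
a = 4.216×10⁷ m = 42163 km.
Altitude h = a − R = 42163 − 6371 = 35792 km.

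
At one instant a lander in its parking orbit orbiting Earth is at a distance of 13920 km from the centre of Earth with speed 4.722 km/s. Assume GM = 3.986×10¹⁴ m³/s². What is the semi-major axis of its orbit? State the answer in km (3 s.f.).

r = 1.392×10⁷ m.
Specific orbital energy ε = v²/2 − μ/r = (4722)²/2 − 3.986×10¹⁴/1.392×10⁷ = -1.749×10⁷ J/kg.
Since ε = −μ/(2a), a = −μ/(2ε) = 1.140×10⁷ m = 11397 km.

a ≈ 11400 km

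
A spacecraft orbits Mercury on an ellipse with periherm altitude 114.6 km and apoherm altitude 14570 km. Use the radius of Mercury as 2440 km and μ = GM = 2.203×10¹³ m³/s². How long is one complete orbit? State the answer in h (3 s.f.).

r_p = 2440 + 114.6 = 2554.6 km = 2.5546×10⁶ m.
r_a = 2440 + 14570 = 17010 km = 1.7010×10⁷ m.
Semi-major axis a = (r_p + r_a)/2 = (2554.6 + 17010)/2 = 9782.3 km = 9.782×10⁶ m.
By Kepler's third law T = 2π√(a³/μ) = 2π × 6.519×10³ = 4.096×10⁴ s.
= 11.38 h.

T ≈ 11.4 h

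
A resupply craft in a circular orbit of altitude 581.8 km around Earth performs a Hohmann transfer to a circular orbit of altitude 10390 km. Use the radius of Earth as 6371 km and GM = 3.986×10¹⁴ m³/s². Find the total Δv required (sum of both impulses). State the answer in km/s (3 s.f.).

r₁ = 6371 + 581.8 = 6952.8 km = 6.9528×10⁶ m.
r₂ = 6371 + 10390 = 16761 km = 1.6761×10⁷ m.
Transfer ellipse a_t = (r₁ + r₂)/2 = 1.186×10⁷ m.
At r₁: circular v_c1 = √(μ/r₁) = 7572 m/s; transfer-perigee v_p = √[μ(2/r₁ − 1/a_t)] = 9002 m/s.
Δv₁ = v_p − v_c1 = 1431 m/s.
At r₂: circular v_c2 = √(μ/r₂) = 4877 m/s; transfer-apogee v_a = √[μ(2/r₂ − 1/a_t)] = 3734 m/s.
Δv₂ = v_c2 − v_a = 1142 m/s.
Total Δv = Δv₁ + Δv₂ = 2573 m/s = 2.573 km/s.

Δv_total ≈ 2.57 km/s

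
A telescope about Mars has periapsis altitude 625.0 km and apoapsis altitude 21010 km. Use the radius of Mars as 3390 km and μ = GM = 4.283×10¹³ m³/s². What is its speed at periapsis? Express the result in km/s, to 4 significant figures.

v ≈ 4.280 km/s

r_p = 3390 + 625.0 = 4015.0 km = 4.0150×10⁶ m.
r_a = 3390 + 21010 = 24400 km = 2.4400×10⁷ m.
Semi-major axis a = (r_p + r_a)/2 = 14208 km = 1.421×10⁷ m.
Vis-viva: v² = μ(2/r − 1/a) = 4.283×10¹³ × (4.981×10⁻⁷ − 7.039×10⁻⁸) = 1.832×10⁷ m²/s².
v = 4280 m/s = 4.280 km/s.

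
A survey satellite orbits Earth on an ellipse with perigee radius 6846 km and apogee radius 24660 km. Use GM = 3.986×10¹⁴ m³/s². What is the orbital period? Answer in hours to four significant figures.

T ≈ 5.466 hours

Semi-major axis a = (r_p + r_a)/2 = (6846.0 + 24660)/2 = 15753 km = 1.575×10⁷ m.
By Kepler's third law T = 2π√(a³/μ) = 2π × 3.132×10³ = 1.968×10⁴ s.
= 5.466 hours.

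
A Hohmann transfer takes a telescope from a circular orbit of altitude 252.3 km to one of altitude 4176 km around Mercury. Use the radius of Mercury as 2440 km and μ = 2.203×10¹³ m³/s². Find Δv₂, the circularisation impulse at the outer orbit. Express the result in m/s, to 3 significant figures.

r₁ = 2440 + 252.3 = 2692.3 km = 2.6923×10⁶ m.
r₂ = 2440 + 4176 = 6616.0 km = 6.6160×10⁶ m.
Transfer ellipse a_t = (r₁ + r₂)/2 = 4.654×10⁶ m.
At r₁: circular v_c1 = √(μ/r₁) = 2861 m/s; transfer-periherm v_p = √[μ(2/r₁ − 1/a_t)] = 3411 m/s.
At r₂: circular v_c2 = √(μ/r₂) = 1825 m/s; transfer-apoherm v_a = √[μ(2/r₂ − 1/a_t)] = 1388 m/s.
Δv₂ = v_c2 − v_a = 436.9 m/s.

Δv ≈ 437 m/s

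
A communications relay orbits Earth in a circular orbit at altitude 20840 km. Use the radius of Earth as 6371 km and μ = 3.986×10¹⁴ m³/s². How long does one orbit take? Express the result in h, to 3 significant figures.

T ≈ 12.4 h

r = 6371 + 20840 = 27211 km = 2.7211×10⁷ m.
Kepler's third law: T = 2π√(r³/μ) = 2π√((2.721×10⁷)³ / 3.986×10¹⁴).
r³/μ = 5.055×10⁷ s², so T = 2π × 7.110×10³ = 4.467×10⁴ s.
Converting: 4.467×10⁴ s ÷ 3600 = 12.41 h.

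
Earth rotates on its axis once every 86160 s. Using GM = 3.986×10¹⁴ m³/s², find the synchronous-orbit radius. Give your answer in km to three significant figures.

r_sync ≈ 42200 km

A synchronous orbit has period T, so by Kepler's third law a = (μT²/4π²)^(1/3).
μT²/4π² = 3.986×10¹⁴ × (8.616×10⁴)² / 39.48 = 7.495×10²² m³.
a = 4.216×10⁷ m = 42163 km.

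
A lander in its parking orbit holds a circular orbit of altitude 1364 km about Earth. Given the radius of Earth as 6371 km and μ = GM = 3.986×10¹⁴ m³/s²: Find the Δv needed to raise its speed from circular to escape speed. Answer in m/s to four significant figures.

r = 6371 + 1364 = 7735.0 km = 7.7350×10⁶ m.
Circular speed v_c = √(μ/r) = 7179 m/s.
Escape speed v_esc = √(2μ/r) = √2 × v_c = 10150 m/s.
Δv = v_esc − v_c = 2973 m/s.

Δv ≈ 2973 m/s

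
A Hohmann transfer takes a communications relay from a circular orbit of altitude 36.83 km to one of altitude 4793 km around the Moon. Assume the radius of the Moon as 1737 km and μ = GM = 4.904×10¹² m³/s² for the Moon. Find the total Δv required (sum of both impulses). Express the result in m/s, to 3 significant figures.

r₁ = 1737 + 36.83 = 1773.8 km = 1.7738×10⁶ m.
r₂ = 1737 + 4793 = 6530.0 km = 6.5300×10⁶ m.
Transfer ellipse a_t = (r₁ + r₂)/2 = 4.152×10⁶ m.
At r₁: circular v_c1 = √(μ/r₁) = 1663 m/s; transfer-perilune v_p = √[μ(2/r₁ − 1/a_t)] = 2085 m/s.
Δv₁ = v_p − v_c1 = 422.5 m/s.
At r₂: circular v_c2 = √(μ/r₂) = 866.6 m/s; transfer-apolune v_a = √[μ(2/r₂ − 1/a_t)] = 566.4 m/s.
Δv₂ = v_c2 − v_a = 300.2 m/s.
Total Δv = Δv₁ + Δv₂ = 722.7 m/s.

Δv_total ≈ 723 m/s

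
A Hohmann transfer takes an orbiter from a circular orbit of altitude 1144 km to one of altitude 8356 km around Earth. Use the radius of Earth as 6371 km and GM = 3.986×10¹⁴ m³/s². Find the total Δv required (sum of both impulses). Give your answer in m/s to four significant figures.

Δv_total ≈ 2024 m/s

r₁ = 6371 + 1144 = 7515.0 km = 7.5150×10⁶ m.
r₂ = 6371 + 8356 = 14727 km = 1.4727×10⁷ m.
Transfer ellipse a_t = (r₁ + r₂)/2 = 1.112×10⁷ m.
At r₁: circular v_c1 = √(μ/r₁) = 7283 m/s; transfer-perigee v_p = √[μ(2/r₁ − 1/a_t)] = 8381 m/s.
Δv₁ = v_p − v_c1 = 1098 m/s.
At r₂: circular v_c2 = √(μ/r₂) = 5202 m/s; transfer-apogee v_a = √[μ(2/r₂ − 1/a_t)] = 4277 m/s.
Δv₂ = v_c2 − v_a = 925.8 m/s.
Total Δv = Δv₁ + Δv₂ = 2024 m/s.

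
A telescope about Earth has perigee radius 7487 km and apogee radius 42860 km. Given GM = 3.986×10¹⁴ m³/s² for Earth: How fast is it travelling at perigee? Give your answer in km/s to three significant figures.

v ≈ 9.52 km/s

Semi-major axis a = (r_p + r_a)/2 = 25174 km = 2.517×10⁷ m.
Vis-viva: v² = μ(2/r − 1/a) = 3.986×10¹⁴ × (2.671×10⁻⁷ − 3.972×10⁻⁸) = 9.064×10⁷ m²/s².
v = 9521 m/s = 9.521 km/s.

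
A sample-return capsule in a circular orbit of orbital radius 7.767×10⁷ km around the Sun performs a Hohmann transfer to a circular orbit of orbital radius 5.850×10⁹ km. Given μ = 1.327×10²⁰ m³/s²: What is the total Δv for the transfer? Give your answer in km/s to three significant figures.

r₁ = 7.767×10⁷ km = 7.767×10¹⁰ m.
r₂ = 5.850×10⁹ km = 5.850×10¹² m.
Transfer ellipse a_t = (r₁ + r₂)/2 = 2.964×10¹² m.
At r₁: circular v_c1 = √(μ/r₁) = 41330 m/s; transfer-perihelion v_p = √[μ(2/r₁ − 1/a_t)] = 58070 m/s.
Δv₁ = v_p − v_c1 = 16740 m/s.
At r₂: circular v_c2 = √(μ/r₂) = 4763 m/s; transfer-aphelion v_a = √[μ(2/r₂ − 1/a_t)] = 771.0 m/s.
Δv₂ = v_c2 − v_a = 3992 m/s.
Total Δv = Δv₁ + Δv₂ = 20730 m/s = 20.73 km/s.

Δv_total ≈ 20.7 km/s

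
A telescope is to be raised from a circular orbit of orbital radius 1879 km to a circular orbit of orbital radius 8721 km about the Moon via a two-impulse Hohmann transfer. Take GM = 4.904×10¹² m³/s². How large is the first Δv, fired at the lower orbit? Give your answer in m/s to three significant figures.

Δv ≈ 457 m/s

r₁ = 1879 km = 1.879×10⁶ m.
r₂ = 8721 km = 8.721×10⁶ m.
Transfer ellipse a_t = (r₁ + r₂)/2 = 5.300×10⁶ m.
At r₁: circular v_c1 = √(μ/r₁) = 1616 m/s; transfer-perilune v_p = √[μ(2/r₁ − 1/a_t)] = 2072 m/s.
Δv₁ = v_p − v_c1 = 456.8 m/s.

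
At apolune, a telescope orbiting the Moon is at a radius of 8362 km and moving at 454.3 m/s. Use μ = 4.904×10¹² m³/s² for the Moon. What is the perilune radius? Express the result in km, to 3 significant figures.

perilune radius ≈ 1790 km

r_a = 8.362×10⁶ m.
Specific energy ε = v²/2 − μ/r = -4.833×10⁵ J/kg, so a = −μ/(2ε) = 5.074×10⁶ m.
The apsides satisfy r_p + r_a = 2a, so the perilune radius is 2a − r_a = 1.786×10⁶ m = 1785.6 km.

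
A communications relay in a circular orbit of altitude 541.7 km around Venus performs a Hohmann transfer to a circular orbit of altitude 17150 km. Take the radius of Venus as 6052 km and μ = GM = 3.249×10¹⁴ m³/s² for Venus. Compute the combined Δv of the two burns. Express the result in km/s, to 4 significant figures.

Δv_total ≈ 2.993 km/s

r₁ = 6052 + 541.7 = 6593.7 km = 6.5937×10⁶ m.
r₂ = 6052 + 17150 = 23202 km = 2.3202×10⁷ m.
Transfer ellipse a_t = (r₁ + r₂)/2 = 1.490×10⁷ m.
At r₁: circular v_c1 = √(μ/r₁) = 7020 m/s; transfer-periapsis v_p = √[μ(2/r₁ − 1/a_t)] = 8760 m/s.
Δv₁ = v_p − v_c1 = 1741 m/s.
At r₂: circular v_c2 = √(μ/r₂) = 3742 m/s; transfer-apoapsis v_a = √[μ(2/r₂ − 1/a_t)] = 2490 m/s.
Δv₂ = v_c2 − v_a = 1253 m/s.
Total Δv = Δv₁ + Δv₂ = 2993 m/s = 2.993 km/s.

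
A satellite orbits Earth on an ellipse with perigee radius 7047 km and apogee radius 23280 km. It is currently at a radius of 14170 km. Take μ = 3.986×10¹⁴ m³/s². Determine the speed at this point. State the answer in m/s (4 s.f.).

Semi-major axis a = (r_p + r_a)/2 = 15164 km = 1.516×10⁷ m.
Vis-viva: v² = μ(2/r − 1/a) = 3.986×10¹⁴ × (1.411×10⁻⁷ − 6.595×10⁻⁸) = 2.997×10⁷ m²/s².
v = 5475 m/s.

v ≈ 5475 m/s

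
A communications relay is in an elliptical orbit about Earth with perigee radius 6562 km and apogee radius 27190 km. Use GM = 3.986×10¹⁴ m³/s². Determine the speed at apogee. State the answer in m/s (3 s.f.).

v ≈ 2390 m/s

Semi-major axis a = (r_p + r_a)/2 = 16876 km = 1.688×10⁷ m.
Vis-viva: v² = μ(2/r − 1/a) = 3.986×10¹⁴ × (7.356×10⁻⁸ − 5.926×10⁻⁸) = 5.700×10⁶ m²/s².
v = 2388 m/s.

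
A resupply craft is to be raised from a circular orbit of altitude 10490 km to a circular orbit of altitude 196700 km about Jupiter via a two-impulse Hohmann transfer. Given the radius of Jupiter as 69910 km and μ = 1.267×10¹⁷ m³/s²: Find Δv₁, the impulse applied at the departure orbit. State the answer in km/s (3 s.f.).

r₁ = 69910 + 10490 = 80400 km = 8.0400×10⁷ m.
r₂ = 69910 + 196700 = 266610 km = 2.6661×10⁸ m.
Transfer ellipse a_t = (r₁ + r₂)/2 = 1.735×10⁸ m.
At r₁: circular v_c1 = √(μ/r₁) = 39700 m/s; transfer-perijove v_p = √[μ(2/r₁ − 1/a_t)] = 49210 m/s.
Δv₁ = v_p − v_c1 = 9512 m/s.
= 9.512 km/s.

Δv ≈ 9.51 km/s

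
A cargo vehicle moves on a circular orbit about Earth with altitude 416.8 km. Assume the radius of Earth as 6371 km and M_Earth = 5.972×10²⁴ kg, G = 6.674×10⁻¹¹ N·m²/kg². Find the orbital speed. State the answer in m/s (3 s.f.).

v ≈ 7660 m/s

μ = GM = 6.674×10⁻¹¹ × 5.972×10²⁴ = 3.986×10¹⁴ m³/s².
r = 6371 + 416.8 = 6787.8 km = 6.7878×10⁶ m.
For a circular orbit v = √(μ/r) = √(3.986×10¹⁴ / 6.788×10⁶) = √(5.872×10⁷) = 7663 m/s.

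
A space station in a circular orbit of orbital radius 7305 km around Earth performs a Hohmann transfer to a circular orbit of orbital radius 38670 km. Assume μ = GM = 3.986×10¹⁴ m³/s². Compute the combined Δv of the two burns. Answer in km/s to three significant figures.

r₁ = 7305 km = 7.305×10⁶ m.
r₂ = 38670 km = 3.867×10⁷ m.
Transfer ellipse a_t = (r₁ + r₂)/2 = 2.299×10⁷ m.
At r₁: circular v_c1 = √(μ/r₁) = 7387 m/s; transfer-perigee v_p = √[μ(2/r₁ − 1/a_t)] = 9581 m/s.
Δv₁ = v_p − v_c1 = 2194 m/s.
At r₂: circular v_c2 = √(μ/r₂) = 3211 m/s; transfer-apogee v_a = √[μ(2/r₂ − 1/a_t)] = 1810 m/s.
Δv₂ = v_c2 − v_a = 1401 m/s.
Total Δv = Δv₁ + Δv₂ = 3595 m/s = 3.595 km/s.

Δv_total ≈ 3.59 km/s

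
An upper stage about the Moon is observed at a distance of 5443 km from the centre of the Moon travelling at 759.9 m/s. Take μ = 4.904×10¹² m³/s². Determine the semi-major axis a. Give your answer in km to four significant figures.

r = 5.443×10⁶ m.
Specific orbital energy ε = v²/2 − μ/r = (759.9)²/2 − 4.904×10¹²/5.443×10⁶ = -6.122×10⁵ J/kg.
Since ε = −μ/(2a), a = −μ/(2ε) = 4.005×10⁶ m = 4004.9 km.

a ≈ 4005 km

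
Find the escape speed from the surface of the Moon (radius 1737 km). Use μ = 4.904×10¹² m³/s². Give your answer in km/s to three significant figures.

v_esc ≈ 2.38 km/s

r = R = 1.737×10⁶ m.
Escape speed v_esc = √(2μ/r) = √(2 × 4.904×10¹² / 1.737×10⁶) = √(5.647×10⁶) = 2376 m/s.
= 2.376 km/s.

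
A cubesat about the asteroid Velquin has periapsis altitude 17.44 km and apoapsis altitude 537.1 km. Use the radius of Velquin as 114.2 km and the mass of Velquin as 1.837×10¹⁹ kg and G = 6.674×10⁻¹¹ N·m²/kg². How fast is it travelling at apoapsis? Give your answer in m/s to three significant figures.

μ = GM = 6.674×10⁻¹¹ × 1.837×10¹⁹ = 1.226×10⁹ m³/s².
r_p = 114.2 + 17.44 = 131.64 km = 1.3164×10⁵ m.
r_a = 114.2 + 537.1 = 651.30 km = 6.5130×10⁵ m.
Semi-major axis a = (r_p + r_a)/2 = 391.47 km = 3.915×10⁵ m.
Vis-viva: v² = μ(2/r − 1/a) = 1.226×10⁹ × (3.071×10⁻⁶ − 2.554×10⁻⁶) = 6.330×10² m²/s².
v = 25.16 m/s.

v ≈ 25.2 m/s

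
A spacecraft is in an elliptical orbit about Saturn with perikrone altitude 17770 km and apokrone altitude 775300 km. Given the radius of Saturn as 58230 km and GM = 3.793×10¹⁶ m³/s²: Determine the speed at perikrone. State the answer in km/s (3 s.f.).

r_p = 58230 + 17770 = 76000 km = 7.6000×10⁷ m.
r_a = 58230 + 775300 = 833530 km = 8.3353×10⁸ m.
Semi-major axis a = (r_p + r_a)/2 = 4.5476×10⁵ km = 4.548×10⁸ m.
Vis-viva: v² = μ(2/r − 1/a) = 3.793×10¹⁶ × (2.632×10⁻⁸ − 2.199×10⁻⁹) = 9.148×10⁸ m²/s².
v = 30240 m/s = 30.24 km/s.

v ≈ 30.2 km/s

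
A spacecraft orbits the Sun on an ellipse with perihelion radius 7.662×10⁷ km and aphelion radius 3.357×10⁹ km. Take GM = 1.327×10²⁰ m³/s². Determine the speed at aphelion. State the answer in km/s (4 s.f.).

v ≈ 1.328 km/s

Semi-major axis a = (r_p + r_a)/2 = 1.7168×10⁹ km = 1.717×10¹² m.
Vis-viva: v² = μ(2/r − 1/a) = 1.327×10²⁰ × (5.958×10⁻¹³ − 5.825×10⁻¹³) = 1.764×10⁶ m²/s².
v = 1328 m/s = 1.328 km/s.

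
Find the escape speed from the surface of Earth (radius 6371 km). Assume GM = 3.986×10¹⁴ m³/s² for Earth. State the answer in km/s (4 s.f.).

v_esc ≈ 11.19 km/s

r = R = 6.371×10⁶ m.
Escape speed v_esc = √(2μ/r) = √(2 × 3.986×10¹⁴ / 6.371×10⁶) = √(1.251×10⁸) = 11190 m/s.
= 11.19 km/s.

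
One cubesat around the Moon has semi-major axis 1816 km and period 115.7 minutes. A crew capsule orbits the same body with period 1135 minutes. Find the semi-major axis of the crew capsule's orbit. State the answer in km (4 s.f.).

a₂ ≈ 8322 km

Kepler's third law: a³ ∝ T², so a₂ = a₁ (T₂/T₁)^(2/3).
T₂/T₁ = 9.810, (T₂/T₁)^(2/3) = 4.583.
a₂ = 1816 × 4.583 = 8322 km.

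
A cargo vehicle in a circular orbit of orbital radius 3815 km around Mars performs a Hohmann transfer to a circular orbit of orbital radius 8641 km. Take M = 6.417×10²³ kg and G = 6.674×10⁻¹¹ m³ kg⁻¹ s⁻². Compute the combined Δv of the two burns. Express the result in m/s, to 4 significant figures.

Δv_total ≈ 1080 m/s

μ = GM = 6.674×10⁻¹¹ × 6.417×10²³ = 4.283×10¹³ m³/s².
r₁ = 3815 km = 3.815×10⁶ m.
r₂ = 8641 km = 8.641×10⁶ m.
Transfer ellipse a_t = (r₁ + r₂)/2 = 6.228×10⁶ m.
At r₁: circular v_c1 = √(μ/r₁) = 3351 m/s; transfer-periapsis v_p = √[μ(2/r₁ − 1/a_t)] = 3947 m/s.
Δv₁ = v_p − v_c1 = 596.1 m/s.
At r₂: circular v_c2 = √(μ/r₂) = 2226 m/s; transfer-apoapsis v_a = √[μ(2/r₂ − 1/a_t)] = 1742 m/s.
Δv₂ = v_c2 − v_a = 483.9 m/s.
Total Δv = Δv₁ + Δv₂ = 1080 m/s.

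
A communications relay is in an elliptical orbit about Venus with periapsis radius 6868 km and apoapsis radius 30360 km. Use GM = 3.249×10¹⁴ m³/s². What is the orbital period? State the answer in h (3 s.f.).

Semi-major axis a = (r_p + r_a)/2 = (6868.0 + 30360)/2 = 18614 km = 1.861×10⁷ m.
By Kepler's third law T = 2π√(a³/μ) = 2π × 4.455×10³ = 2.799×10⁴ s.
= 7.776 h.

T ≈ 7.78 h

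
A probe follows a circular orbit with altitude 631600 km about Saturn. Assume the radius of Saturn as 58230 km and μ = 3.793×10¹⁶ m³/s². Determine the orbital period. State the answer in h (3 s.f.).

r = 58230 + 631600 = 689830 km = 6.8983×10⁸ m.
Kepler's third law: T = 2π√(r³/μ) = 2π√((6.898×10⁸)³ / 3.793×10¹⁶).
r³/μ = 8.655×10⁹ s², so T = 2π × 9.303×10⁴ = 5.845×10⁵ s.
Converting: 5.845×10⁵ s ÷ 3600 = 162.4 h.

T ≈ 162 h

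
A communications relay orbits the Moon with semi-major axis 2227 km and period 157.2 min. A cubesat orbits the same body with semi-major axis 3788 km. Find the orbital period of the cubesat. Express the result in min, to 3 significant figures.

Kepler's third law: T² ∝ a³, so T₂ = T₁ (a₂/a₁)^(3/2).
a₂/a₁ = 1.701, (a₂/a₁)^(3/2) = 2.218.
T₂ = 157.2 × 2.218 = 348.7 min.

T₂ ≈ 349 min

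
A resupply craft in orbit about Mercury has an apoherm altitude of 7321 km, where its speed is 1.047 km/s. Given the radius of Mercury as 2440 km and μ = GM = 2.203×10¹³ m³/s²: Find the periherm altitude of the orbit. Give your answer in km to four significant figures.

r_a = 2440 + 7321 = 9761.0 km = 9.761×10⁶ m.
Specific energy ε = v²/2 − μ/r = -1.709×10⁶ J/kg, so a = −μ/(2ε) = 6.446×10⁶ m.
The apsides satisfy r_p + r_a = 2a, so the periherm radius is 2a − r_a = 3.131×10⁶ m = 3130.8 km.
Periherm altitude = 3130.8 − 2440 = 690.81 km.

periherm altitude ≈ 690.8 km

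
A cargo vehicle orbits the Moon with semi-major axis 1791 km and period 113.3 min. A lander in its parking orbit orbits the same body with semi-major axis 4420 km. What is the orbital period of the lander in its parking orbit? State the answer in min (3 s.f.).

Kepler's third law: T² ∝ a³, so T₂ = T₁ (a₂/a₁)^(3/2).
a₂/a₁ = 2.468, (a₂/a₁)^(3/2) = 3.877.
T₂ = 113.3 × 3.877 = 439.3 min.

T₂ ≈ 439 min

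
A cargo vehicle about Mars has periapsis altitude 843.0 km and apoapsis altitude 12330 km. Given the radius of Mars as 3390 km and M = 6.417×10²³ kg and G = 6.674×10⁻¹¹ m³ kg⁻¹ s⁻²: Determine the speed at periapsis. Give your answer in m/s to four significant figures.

μ = GM = 6.674×10⁻¹¹ × 6.417×10²³ = 4.283×10¹³ m³/s².
r_p = 3390 + 843.0 = 4233.0 km = 4.2330×10⁶ m.
r_a = 3390 + 12330 = 15720 km = 1.5720×10⁷ m.
Semi-major axis a = (r_p + r_a)/2 = 9976.5 km = 9.976×10⁶ m.
Vis-viva: v² = μ(2/r − 1/a) = 4.283×10¹³ × (4.725×10⁻⁷ − 1.002×10⁻⁷) = 1.594×10⁷ m²/s².
v = 3993 m/s.

v ≈ 3993 m/s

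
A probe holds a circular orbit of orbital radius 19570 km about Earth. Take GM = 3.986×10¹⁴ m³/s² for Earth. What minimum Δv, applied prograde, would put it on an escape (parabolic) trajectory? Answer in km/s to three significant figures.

Δv ≈ 1.87 km/s

r = 19570 km = 1.957×10⁷ m.
Circular speed v_c = √(μ/r) = 4513 m/s.
Escape speed v_esc = √(2μ/r) = √2 × v_c = 6382 m/s.
Δv = v_esc − v_c = 1869 m/s = 1.869 km/s.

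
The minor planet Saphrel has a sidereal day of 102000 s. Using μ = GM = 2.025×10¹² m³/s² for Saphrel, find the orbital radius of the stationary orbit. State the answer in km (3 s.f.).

r_sync ≈ 8110 km

A synchronous orbit has period T, so by Kepler's third law a = (μT²/4π²)^(1/3).
μT²/4π² = 2.025×10¹² × (1.020×10⁵)² / 39.48 = 5.337×10²⁰ m³.
a = 8.111×10⁶ m = 8111.3 km.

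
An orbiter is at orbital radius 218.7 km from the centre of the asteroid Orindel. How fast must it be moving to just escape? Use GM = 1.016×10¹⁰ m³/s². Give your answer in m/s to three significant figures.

v_esc ≈ 305 m/s

r = 218.7 km = 2.187×10⁵ m.
Escape speed v_esc = √(2μ/r) = √(2 × 1.016×10¹⁰ / 2.187×10⁵) = √(9.291×10⁴) = 304.8 m/s.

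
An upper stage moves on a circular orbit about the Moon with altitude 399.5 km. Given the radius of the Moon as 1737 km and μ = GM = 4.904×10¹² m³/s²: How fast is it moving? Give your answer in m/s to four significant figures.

r = 1737 + 399.5 = 2136.5 km = 2.1365×10⁶ m.
For a circular orbit v = √(μ/r) = √(4.904×10¹² / 2.136×10⁶) = √(2.295×10⁶) = 1515 m/s.

v ≈ 1515 m/s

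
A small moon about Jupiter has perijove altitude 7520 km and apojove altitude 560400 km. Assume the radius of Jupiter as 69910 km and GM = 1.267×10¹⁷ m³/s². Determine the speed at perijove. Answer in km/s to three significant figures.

r_p = 69910 + 7520 = 77430 km = 7.7430×10⁷ m.
r_a = 69910 + 560400 = 630310 km = 6.3031×10⁸ m.
Semi-major axis a = (r_p + r_a)/2 = 3.5387×10⁵ km = 3.539×10⁸ m.
Vis-viva: v² = μ(2/r − 1/a) = 1.267×10¹⁷ × (2.583×10⁻⁸ − 2.826×10⁻⁹) = 2.915×10⁹ m²/s².
v = 53990 m/s = 53.99 km/s.

v ≈ 54.0 km/s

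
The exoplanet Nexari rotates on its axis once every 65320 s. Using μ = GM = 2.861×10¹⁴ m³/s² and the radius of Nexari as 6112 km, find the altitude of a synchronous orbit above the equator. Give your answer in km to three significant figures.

h_sync ≈ 25300 km

A synchronous orbit has period T, so by Kepler's third law a = (μT²/4π²)^(1/3).
μT²/4π² = 2.861×10¹⁴ × (6.532×10⁴)² / 39.48 = 3.092×10²² m³.
a = 3.139×10⁷ m = 31387 km.
Altitude h = a − R = 31387 − 6112 = 25275 km.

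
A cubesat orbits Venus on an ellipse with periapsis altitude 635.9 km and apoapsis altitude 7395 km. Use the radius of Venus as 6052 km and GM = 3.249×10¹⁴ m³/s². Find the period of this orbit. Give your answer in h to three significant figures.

r_p = 6052 + 635.9 = 6687.9 km = 6.6879×10⁶ m.
r_a = 6052 + 7395 = 13447 km = 1.3447×10⁷ m.
Semi-major axis a = (r_p + r_a)/2 = (6687.9 + 13447)/2 = 10067 km = 1.007×10⁷ m.
By Kepler's third law T = 2π√(a³/μ) = 2π × 1.772×10³ = 1.113×10⁴ s.
= 3.093 h.

T ≈ 3.09 h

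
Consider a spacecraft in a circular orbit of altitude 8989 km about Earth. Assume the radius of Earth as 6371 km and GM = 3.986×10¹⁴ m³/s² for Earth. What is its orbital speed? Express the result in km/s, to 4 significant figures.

r = 6371 + 8989 = 15360 km = 1.5360×10⁷ m.
For a circular orbit v = √(μ/r) = √(3.986×10¹⁴ / 1.536×10⁷) = √(2.595×10⁷) = 5094 m/s.
That is 5.094 km/s.

v ≈ 5.094 km/s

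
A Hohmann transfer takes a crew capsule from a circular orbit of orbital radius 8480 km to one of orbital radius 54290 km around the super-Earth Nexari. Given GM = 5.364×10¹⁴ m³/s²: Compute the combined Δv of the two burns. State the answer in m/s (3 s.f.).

r₁ = 8480 km = 8.480×10⁶ m.
r₂ = 54290 km = 5.429×10⁷ m.
Transfer ellipse a_t = (r₁ + r₂)/2 = 3.138×10⁷ m.
At r₁: circular v_c1 = √(μ/r₁) = 7953 m/s; transfer-periapsis v_p = √[μ(2/r₁ − 1/a_t)] = 10460 m/s.
Δv₁ = v_p − v_c1 = 2507 m/s.
At r₂: circular v_c2 = √(μ/r₂) = 3143 m/s; transfer-apoapsis v_a = √[μ(2/r₂ − 1/a_t)] = 1634 m/s.
Δv₂ = v_c2 − v_a = 1509 m/s.
Total Δv = Δv₁ + Δv₂ = 4016 m/s.

Δv_total ≈ 4020 m/s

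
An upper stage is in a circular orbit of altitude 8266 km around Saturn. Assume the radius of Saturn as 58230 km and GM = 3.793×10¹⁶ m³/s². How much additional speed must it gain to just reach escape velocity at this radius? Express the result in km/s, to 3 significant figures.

Δv ≈ 9.89 km/s

r = 58230 + 8266 = 66496 km = 6.6496×10⁷ m.
Circular speed v_c = √(μ/r) = 23880 m/s.
Escape speed v_esc = √(2μ/r) = √2 × v_c = 33780 m/s.
Δv = v_esc − v_c = 9893 m/s = 9.893 km/s.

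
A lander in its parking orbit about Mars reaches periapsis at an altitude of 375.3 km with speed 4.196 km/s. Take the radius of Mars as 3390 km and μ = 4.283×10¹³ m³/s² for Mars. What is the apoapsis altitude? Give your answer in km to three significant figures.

apoapsis altitude ≈ 9500 km

r_p = 3390 + 375.3 = 3765.3 km = 3.765×10⁶ m.
Specific energy ε = v²/2 − μ/r = -2.572×10⁶ J/kg, so a = −μ/(2ε) = 8.327×10⁶ m.
The apsides satisfy r_p + r_a = 2a, so the apoapsis radius is 2a − r_p = 1.289×10⁷ m = 12889 km.
Apoapsis altitude = 12889 − 3390 = 9499.0 km.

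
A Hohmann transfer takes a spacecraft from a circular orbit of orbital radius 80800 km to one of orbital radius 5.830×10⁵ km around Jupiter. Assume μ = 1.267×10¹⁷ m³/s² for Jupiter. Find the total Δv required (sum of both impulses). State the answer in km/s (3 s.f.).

Δv_total ≈ 20.4 km/s

r₁ = 80800 km = 8.080×10⁷ m.
r₂ = 5.830×10⁵ km = 5.830×10⁸ m.
Transfer ellipse a_t = (r₁ + r₂)/2 = 3.319×10⁸ m.
At r₁: circular v_c1 = √(μ/r₁) = 39600 m/s; transfer-perijove v_p = √[μ(2/r₁ − 1/a_t)] = 52480 m/s.
Δv₁ = v_p − v_c1 = 12880 m/s.
At r₂: circular v_c2 = √(μ/r₂) = 14740 m/s; transfer-apojove v_a = √[μ(2/r₂ − 1/a_t)] = 7274 m/s.
Δv₂ = v_c2 − v_a = 7468 m/s.
Total Δv = Δv₁ + Δv₂ = 20350 m/s = 20.35 km/s.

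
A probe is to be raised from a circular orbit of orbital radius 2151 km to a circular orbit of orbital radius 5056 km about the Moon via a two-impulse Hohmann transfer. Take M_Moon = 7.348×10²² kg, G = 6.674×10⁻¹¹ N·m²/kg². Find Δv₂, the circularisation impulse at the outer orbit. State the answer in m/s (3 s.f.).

Δv ≈ 224 m/s

μ = GM = 6.674×10⁻¹¹ × 7.348×10²² = 4.904×10¹² m³/s².
r₁ = 2151 km = 2.151×10⁶ m.
r₂ = 5056 km = 5.056×10⁶ m.
Transfer ellipse a_t = (r₁ + r₂)/2 = 3.604×10⁶ m.
At r₁: circular v_c1 = √(μ/r₁) = 1510 m/s; transfer-perilune v_p = √[μ(2/r₁ − 1/a_t)] = 1789 m/s.
At r₂: circular v_c2 = √(μ/r₂) = 984.9 m/s; transfer-apolune v_a = √[μ(2/r₂ − 1/a_t)] = 760.9 m/s.
Δv₂ = v_c2 − v_a = 224.0 m/s.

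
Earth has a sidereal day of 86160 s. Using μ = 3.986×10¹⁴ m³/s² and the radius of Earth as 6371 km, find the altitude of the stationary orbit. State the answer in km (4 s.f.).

A synchronous orbit has period T, so by Kepler's third law a = (μT²/4π²)^(1/3).
μT²/4π² = 3.986×10¹⁴ × (8.616×10⁴)² / 39.48 = 7.495×10²² m³.
a = 4.216×10⁷ m = 42163 km.
Altitude h = a − R = 42163 − 6371 = 35792 km.

h_sync ≈ 35790 km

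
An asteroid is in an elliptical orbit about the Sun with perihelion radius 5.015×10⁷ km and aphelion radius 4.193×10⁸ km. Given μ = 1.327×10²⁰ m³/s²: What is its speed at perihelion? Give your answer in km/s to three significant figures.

v ≈ 68.8 km/s

Semi-major axis a = (r_p + r_a)/2 = 2.3472×10⁸ km = 2.347×10¹¹ m.
Vis-viva: v² = μ(2/r − 1/a) = 1.327×10²⁰ × (3.988×10⁻¹¹ − 4.260×10⁻¹²) = 4.727×10⁹ m²/s².
v = 68750 m/s = 68.75 km/s.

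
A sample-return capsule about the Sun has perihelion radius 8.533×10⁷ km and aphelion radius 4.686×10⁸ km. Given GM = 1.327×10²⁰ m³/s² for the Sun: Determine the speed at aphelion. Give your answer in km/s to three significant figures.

v ≈ 9.34 km/s

Semi-major axis a = (r_p + r_a)/2 = 2.7696×10⁸ km = 2.770×10¹¹ m.
Vis-viva: v² = μ(2/r − 1/a) = 1.327×10²⁰ × (4.268×10⁻¹² − 3.611×10⁻¹²) = 8.725×10⁷ m²/s².
v = 9341 m/s = 9.341 km/s.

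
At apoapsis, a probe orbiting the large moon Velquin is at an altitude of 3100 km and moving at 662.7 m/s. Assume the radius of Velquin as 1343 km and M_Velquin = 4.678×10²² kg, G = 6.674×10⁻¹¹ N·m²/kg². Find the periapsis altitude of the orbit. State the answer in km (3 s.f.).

periapsis altitude ≈ 676 km

μ = GM = 6.674×10⁻¹¹ × 4.678×10²² = 3.122×10¹² m³/s².
r_a = 1343 + 3100 = 4443.0 km = 4.443×10⁶ m.
Specific energy ε = v²/2 − μ/r = -4.831×10⁵ J/kg, so a = −μ/(2ε) = 3.231×10⁶ m.
The apsides satisfy r_p + r_a = 2a, so the periapsis radius is 2a − r_a = 2.019×10⁶ m = 2019.4 km.
Periapsis altitude = 2019.4 − 1343 = 676.44 km.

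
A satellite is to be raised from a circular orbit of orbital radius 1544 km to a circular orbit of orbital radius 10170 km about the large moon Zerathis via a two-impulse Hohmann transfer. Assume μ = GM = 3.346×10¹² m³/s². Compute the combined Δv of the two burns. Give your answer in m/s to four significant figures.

r₁ = 1544 km = 1.544×10⁶ m.
r₂ = 10170 km = 1.017×10⁷ m.
Transfer ellipse a_t = (r₁ + r₂)/2 = 5.857×10⁶ m.
At r₁: circular v_c1 = √(μ/r₁) = 1472 m/s; transfer-periapsis v_p = √[μ(2/r₁ − 1/a_t)] = 1940 m/s.
Δv₁ = v_p − v_c1 = 467.7 m/s.
At r₂: circular v_c2 = √(μ/r₂) = 573.6 m/s; transfer-apoapsis v_a = √[μ(2/r₂ − 1/a_t)] = 294.5 m/s.
Δv₂ = v_c2 − v_a = 279.1 m/s.
Total Δv = Δv₁ + Δv₂ = 746.8 m/s.

Δv_total ≈ 746.8 m/s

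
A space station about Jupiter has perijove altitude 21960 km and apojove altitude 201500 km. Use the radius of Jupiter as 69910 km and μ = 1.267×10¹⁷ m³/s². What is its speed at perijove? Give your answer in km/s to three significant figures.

v ≈ 45.4 km/s

r_p = 69910 + 21960 = 91870 km = 9.1870×10⁷ m.
r_a = 69910 + 201500 = 271410 km = 2.7141×10⁸ m.
Semi-major axis a = (r_p + r_a)/2 = 1.8164×10⁵ km = 1.816×10⁸ m.
Vis-viva: v² = μ(2/r − 1/a) = 1.267×10¹⁷ × (2.177×10⁻⁸ − 5.505×10⁻⁹) = 2.061×10⁹ m²/s².
v = 45400 m/s = 45.40 km/s.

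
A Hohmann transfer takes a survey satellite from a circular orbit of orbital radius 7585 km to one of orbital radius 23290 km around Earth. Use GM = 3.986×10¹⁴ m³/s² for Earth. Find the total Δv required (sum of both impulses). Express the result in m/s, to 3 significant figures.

r₁ = 7585 km = 7.585×10⁶ m.
r₂ = 23290 km = 2.329×10⁷ m.
Transfer ellipse a_t = (r₁ + r₂)/2 = 1.544×10⁷ m.
At r₁: circular v_c1 = √(μ/r₁) = 7249 m/s; transfer-perigee v_p = √[μ(2/r₁ − 1/a_t)] = 8904 m/s.
Δv₁ = v_p − v_c1 = 1655 m/s.
At r₂: circular v_c2 = √(μ/r₂) = 4137 m/s; transfer-apogee v_a = √[μ(2/r₂ − 1/a_t)] = 2900 m/s.
Δv₂ = v_c2 − v_a = 1237 m/s.
Total Δv = Δv₁ + Δv₂ = 2892 m/s.

Δv_total ≈ 2890 m/s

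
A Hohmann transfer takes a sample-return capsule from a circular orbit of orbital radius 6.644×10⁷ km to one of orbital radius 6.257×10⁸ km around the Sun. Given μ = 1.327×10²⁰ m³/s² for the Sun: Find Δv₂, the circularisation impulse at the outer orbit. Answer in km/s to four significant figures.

r₁ = 6.644×10⁷ km = 6.644×10¹⁰ m.
r₂ = 6.257×10⁸ km = 6.257×10¹¹ m.
Transfer ellipse a_t = (r₁ + r₂)/2 = 3.461×10¹¹ m.
At r₁: circular v_c1 = √(μ/r₁) = 44690 m/s; transfer-perihelion v_p = √[μ(2/r₁ − 1/a_t)] = 60090 m/s.
At r₂: circular v_c2 = √(μ/r₂) = 14560 m/s; transfer-aphelion v_a = √[μ(2/r₂ − 1/a_t)] = 6381 m/s.
Δv₂ = v_c2 − v_a = 8182 m/s.
= 8.182 km/s.

Δv ≈ 8.182 km/s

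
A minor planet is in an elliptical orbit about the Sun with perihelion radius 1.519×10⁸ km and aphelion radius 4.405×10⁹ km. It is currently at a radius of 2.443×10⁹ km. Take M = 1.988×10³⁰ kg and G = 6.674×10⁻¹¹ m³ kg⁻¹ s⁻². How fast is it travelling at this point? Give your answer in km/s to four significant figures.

v ≈ 7.098 km/s

μ = GM = 6.674×10⁻¹¹ × 1.988×10³⁰ = 1.327×10²⁰ m³/s².
Semi-major axis a = (r_p + r_a)/2 = 2.2784×10⁹ km = 2.278×10¹² m.
Vis-viva: v² = μ(2/r − 1/a) = 1.327×10²⁰ × (8.187×10⁻¹³ − 4.389×10⁻¹³) = 5.039×10⁷ m²/s².
v = 7098 m/s = 7.098 km/s.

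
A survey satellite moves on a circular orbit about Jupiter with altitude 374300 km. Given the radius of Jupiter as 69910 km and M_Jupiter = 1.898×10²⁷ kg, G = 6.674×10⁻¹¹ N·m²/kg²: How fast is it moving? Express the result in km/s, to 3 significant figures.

v ≈ 16.9 km/s

μ = GM = 6.674×10⁻¹¹ × 1.898×10²⁷ = 1.267×10¹⁷ m³/s².
r = 69910 + 374300 = 444210 km = 4.4421×10⁸ m.
For a circular orbit v = √(μ/r) = √(1.267×10¹⁷ / 4.442×10⁸) = √(2.852×10⁸) = 16890 m/s.
That is 16.89 km/s.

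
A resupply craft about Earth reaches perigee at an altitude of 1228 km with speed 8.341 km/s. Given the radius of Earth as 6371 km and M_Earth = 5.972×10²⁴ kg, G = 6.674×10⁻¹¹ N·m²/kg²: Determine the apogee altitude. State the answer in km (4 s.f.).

apogee altitude ≈ 8594 km

μ = GM = 6.674×10⁻¹¹ × 5.972×10²⁴ = 3.986×10¹⁴ m³/s².
r_p = 6371 + 1228 = 7599.0 km = 7.599×10⁶ m.
Specific energy ε = v²/2 − μ/r = -1.766×10⁷ J/kg, so a = −μ/(2ε) = 1.128×10⁷ m.
The apsides satisfy r_p + r_a = 2a, so the apogee radius is 2a − r_p = 1.496×10⁷ m = 14965 km.
Apogee altitude = 14965 − 6371 = 8593.6 km.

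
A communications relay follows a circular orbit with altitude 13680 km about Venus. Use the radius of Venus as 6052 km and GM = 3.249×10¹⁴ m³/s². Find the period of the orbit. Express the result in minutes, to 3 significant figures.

T ≈ 509 minutes

r = 6052 + 13680 = 19732 km = 1.9732×10⁷ m.
Kepler's third law: T = 2π√(r³/μ) = 2π√((1.973×10⁷)³ / 3.249×10¹⁴).
r³/μ = 2.365×10⁷ s², so T = 2π × 4.863×10³ = 3.055×10⁴ s.
Converting: 3.055×10⁴ s ÷ 60.00 = 509.2 minutes.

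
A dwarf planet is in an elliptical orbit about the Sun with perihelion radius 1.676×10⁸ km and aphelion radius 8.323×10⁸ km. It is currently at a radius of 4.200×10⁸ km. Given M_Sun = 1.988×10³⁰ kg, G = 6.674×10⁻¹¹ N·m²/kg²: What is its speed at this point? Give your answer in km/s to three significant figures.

v ≈ 19.1 km/s

μ = GM = 6.674×10⁻¹¹ × 1.988×10³⁰ = 1.327×10²⁰ m³/s².
Semi-major axis a = (r_p + r_a)/2 = 4.9995×10⁸ km = 5.000×10¹¹ m.
Vis-viva: v² = μ(2/r − 1/a) = 1.327×10²⁰ × (4.762×10⁻¹² − 2.000×10⁻¹²) = 3.664×10⁸ m²/s².
v = 19140 m/s = 19.14 km/s.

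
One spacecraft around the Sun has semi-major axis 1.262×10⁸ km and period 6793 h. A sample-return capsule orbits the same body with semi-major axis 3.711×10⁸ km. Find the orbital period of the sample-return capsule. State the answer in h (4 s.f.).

Kepler's third law: T² ∝ a³, so T₂ = T₁ (a₂/a₁)^(3/2).
a₂/a₁ = 2.941, (a₂/a₁)^(3/2) = 5.043.
T₂ = 6793 × 5.043 = 34250 h.

T₂ ≈ 34250 h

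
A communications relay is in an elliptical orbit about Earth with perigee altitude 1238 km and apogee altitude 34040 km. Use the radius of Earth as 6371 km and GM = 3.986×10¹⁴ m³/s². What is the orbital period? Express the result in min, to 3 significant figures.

T ≈ 617 min

r_p = 6371 + 1238 = 7609.0 km = 7.6090×10⁶ m.
r_a = 6371 + 34040 = 40411 km = 4.0411×10⁷ m.
Semi-major axis a = (r_p + r_a)/2 = (7609.0 + 40411)/2 = 24010 km = 2.401×10⁷ m.
By Kepler's third law T = 2π√(a³/μ) = 2π × 5.893×10³ = 3.703×10⁴ s.
= 617.1 min.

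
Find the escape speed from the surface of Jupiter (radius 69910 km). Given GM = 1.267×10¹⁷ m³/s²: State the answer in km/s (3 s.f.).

r = R = 6.991×10⁷ m.
Escape speed v_esc = √(2μ/r) = √(2 × 1.267×10¹⁷ / 6.991×10⁷) = √(3.625×10⁹) = 60210 m/s.
= 60.21 km/s.

v_esc ≈ 60.2 km/s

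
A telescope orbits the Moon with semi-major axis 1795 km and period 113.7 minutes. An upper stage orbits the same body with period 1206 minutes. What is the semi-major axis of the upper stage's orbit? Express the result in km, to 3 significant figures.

Kepler's third law: a³ ∝ T², so a₂ = a₁ (T₂/T₁)^(2/3).
T₂/T₁ = 10.61, (T₂/T₁)^(2/3) = 4.828.
a₂ = 1795 × 4.828 = 8665 km.

a₂ ≈ 8670 km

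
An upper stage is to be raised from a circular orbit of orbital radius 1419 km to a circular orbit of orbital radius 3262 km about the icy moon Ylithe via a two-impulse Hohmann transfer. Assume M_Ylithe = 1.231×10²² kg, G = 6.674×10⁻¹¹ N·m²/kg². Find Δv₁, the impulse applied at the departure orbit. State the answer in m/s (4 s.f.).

Δv ≈ 137.4 m/s

μ = GM = 6.674×10⁻¹¹ × 1.231×10²² = 8.216×10¹¹ m³/s².
r₁ = 1419 km = 1.419×10⁶ m.
r₂ = 3262 km = 3.262×10⁶ m.
Transfer ellipse a_t = (r₁ + r₂)/2 = 2.340×10⁶ m.
At r₁: circular v_c1 = √(μ/r₁) = 760.9 m/s; transfer-periapsis v_p = √[μ(2/r₁ − 1/a_t)] = 898.3 m/s.
Δv₁ = v_p − v_c1 = 137.4 m/s.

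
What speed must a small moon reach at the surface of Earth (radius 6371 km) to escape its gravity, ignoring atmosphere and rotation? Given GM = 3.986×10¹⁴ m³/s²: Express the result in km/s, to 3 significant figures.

v_esc ≈ 11.2 km/s

r = R = 6.371×10⁶ m.
Escape speed v_esc = √(2μ/r) = √(2 × 3.986×10¹⁴ / 6.371×10⁶) = √(1.251×10⁸) = 11190 m/s.
= 11.19 km/s.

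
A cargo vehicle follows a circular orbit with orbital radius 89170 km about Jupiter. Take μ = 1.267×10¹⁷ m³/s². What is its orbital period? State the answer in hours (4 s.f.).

r = 89170 km = 8.917×10⁷ m.
Kepler's third law: T = 2π√(r³/μ) = 2π√((8.917×10⁷)³ / 1.267×10¹⁷).
r³/μ = 5.596×10⁶ s², so T = 2π × 2.366×10³ = 1.486×10⁴ s.
Converting: 1.486×10⁴ s ÷ 3600 = 4.129 hours.

T ≈ 4.129 hours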